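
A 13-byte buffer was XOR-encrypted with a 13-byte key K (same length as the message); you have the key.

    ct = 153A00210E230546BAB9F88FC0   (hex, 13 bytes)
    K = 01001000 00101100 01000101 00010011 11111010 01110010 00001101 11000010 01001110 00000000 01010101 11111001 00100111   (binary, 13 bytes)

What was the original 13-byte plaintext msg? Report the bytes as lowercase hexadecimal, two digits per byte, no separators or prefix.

5d164532f4510884f4b9ad76e7

00010101 XOR 01001000 = 01011101
00111010 XOR 00101100 = 00010110
00000000 XOR 01000101 = 01000101
00100001 XOR 00010011 = 00110010
00001110 XOR 11111010 = 11110100
00100011 XOR 01110010 = 01010001
00000101 XOR 00001101 = 00001000
01000110 XOR 11000010 = 10000100
10111010 XOR 01001110 = 11110100
10111001 XOR 00000000 = 10111001
11111000 XOR 01010101 = 10101101
10001111 XOR 11111001 = 01110110
11000000 XOR 00100111 = 11100111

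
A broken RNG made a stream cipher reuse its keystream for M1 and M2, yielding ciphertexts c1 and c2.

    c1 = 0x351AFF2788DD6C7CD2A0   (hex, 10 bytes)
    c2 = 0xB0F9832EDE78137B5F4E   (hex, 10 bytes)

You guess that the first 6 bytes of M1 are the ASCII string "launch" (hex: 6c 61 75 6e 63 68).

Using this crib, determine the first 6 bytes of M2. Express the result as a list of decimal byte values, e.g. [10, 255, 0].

[233, 130, 9, 103, 53, 205]

First, c1 ⊕ c2 = (M1 ⊕ K) ⊕ (M2 ⊕ K) = M1 ⊕ M2, so the key drops out. Then M2 = (M1 ⊕ M2) ⊕ M1 over the first 6 bytes.
byte 0: (35 XOR b0) XOR 6c = 85 XOR 6c = e9
byte 1: (1a XOR f9) XOR 61 = e3 XOR 61 = 82
byte 2: (ff XOR 83) XOR 75 = 7c XOR 75 = 09
byte 3: (27 XOR 2e) XOR 6e = 09 XOR 6e = 67
byte 4: (88 XOR de) XOR 63 = 56 XOR 63 = 35
byte 5: (dd XOR 78) XOR 68 = a5 XOR 68 = cd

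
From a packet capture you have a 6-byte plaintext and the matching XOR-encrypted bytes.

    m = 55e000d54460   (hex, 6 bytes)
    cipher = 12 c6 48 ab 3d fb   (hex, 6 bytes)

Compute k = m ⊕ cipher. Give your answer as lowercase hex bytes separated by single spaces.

Since cipher = m ⊕ k, XORing both sides with m gives k = m ⊕ cipher.
55 ^ 12 = 47
e0 ^ c6 = 26
00 ^ 48 = 48
d5 ^ ab = 7e
44 ^ 3d = 79
60 ^ fb = 9b

47 26 48 7e 79 9b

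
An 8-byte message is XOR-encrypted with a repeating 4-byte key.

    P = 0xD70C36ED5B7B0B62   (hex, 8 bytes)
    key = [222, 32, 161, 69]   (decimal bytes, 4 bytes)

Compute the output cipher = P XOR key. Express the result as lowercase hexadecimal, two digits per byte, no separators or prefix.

The 4-byte key repeats, so the effective keystream is de 20 a1 45 de 20 a1 45.
byte 0: d7 XOR de = 09
byte 1: 0c XOR 20 = 2c
byte 2: 36 XOR a1 = 97
byte 3: ed XOR 45 = a8
byte 4: 5b XOR de = 85
byte 5: 7b XOR 20 = 5b
byte 6: 0b XOR a1 = aa
byte 7: 62 XOR 45 = 27

092c97a8855baa27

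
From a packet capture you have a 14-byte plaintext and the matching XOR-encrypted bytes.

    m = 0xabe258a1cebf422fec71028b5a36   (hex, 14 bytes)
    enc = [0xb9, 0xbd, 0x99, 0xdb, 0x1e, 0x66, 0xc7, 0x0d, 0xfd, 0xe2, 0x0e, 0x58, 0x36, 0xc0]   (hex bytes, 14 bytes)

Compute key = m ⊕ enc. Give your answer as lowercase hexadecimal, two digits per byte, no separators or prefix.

Since enc = m ⊕ key, XORing both sides with m gives key = m ⊕ enc.
byte 0: 10101011 ^ 10111001 = 00010010
byte 1: 11100010 ^ 10111101 = 01011111
byte 2: 01011000 ^ 10011001 = 11000001
byte 3: 10100001 ^ 11011011 = 01111010
byte 4: 11001110 ^ 00011110 = 11010000
byte 5: 10111111 ^ 01100110 = 11011001
byte 6: 01000010 ^ 11000111 = 10000101
byte 7: 00101111 ^ 00001101 = 00100010
byte 8: 11101100 ^ 11111101 = 00010001
byte 9: 01110001 ^ 11100010 = 10010011
byte 10: 00000010 ^ 00001110 = 00001100
byte 11: 10001011 ^ 01011000 = 11010011
byte 12: 01011010 ^ 00110110 = 01101100
byte 13: 00110110 ^ 11000000 = 11110110

125fc17ad0d9852211930cd36cf6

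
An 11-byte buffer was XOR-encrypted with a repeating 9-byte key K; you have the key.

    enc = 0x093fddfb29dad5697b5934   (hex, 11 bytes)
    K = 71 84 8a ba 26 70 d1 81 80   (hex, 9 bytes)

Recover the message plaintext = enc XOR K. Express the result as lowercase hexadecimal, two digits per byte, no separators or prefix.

The 9-byte key repeats, so the effective keystream is 71 84 8a ba 26 70 d1 81 80 71 84.
byte 0:   9 xor 113 = 120
byte 1:  63 xor 132 = 187
byte 2: 221 xor 138 =  87
byte 3: 251 xor 186 =  65
byte 4:  41 xor  38 =  15
byte 5: 218 xor 112 = 170
byte 6: 213 xor 209 =   4
byte 7: 105 xor 129 = 232
byte 8: 123 xor 128 = 251
byte 9:  89 xor 113 =  40
byte 10:  52 xor 132 = 176

78bb57410faa04e8fb28b0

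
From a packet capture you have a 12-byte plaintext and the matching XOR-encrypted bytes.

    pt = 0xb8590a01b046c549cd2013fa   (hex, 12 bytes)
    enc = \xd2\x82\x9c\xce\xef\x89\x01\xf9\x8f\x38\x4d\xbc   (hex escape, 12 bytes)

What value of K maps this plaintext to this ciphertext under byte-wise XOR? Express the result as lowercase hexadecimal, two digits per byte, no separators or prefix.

6adb96cf5fcfc4b042185e46

Since enc = pt ⊕ K, XORing both sides with pt gives K = pt ⊕ enc.
10111000 ^ 11010010 = 01101010
01011001 ^ 10000010 = 11011011
00001010 ^ 10011100 = 10010110
00000001 ^ 11001110 = 11001111
10110000 ^ 11101111 = 01011111
01000110 ^ 10001001 = 11001111
11000101 ^ 00000001 = 11000100
01001001 ^ 11111001 = 10110000
11001101 ^ 10001111 = 01000010
00100000 ^ 00111000 = 00011000
00010011 ^ 01001101 = 01011110
11111010 ^ 10111100 = 01000110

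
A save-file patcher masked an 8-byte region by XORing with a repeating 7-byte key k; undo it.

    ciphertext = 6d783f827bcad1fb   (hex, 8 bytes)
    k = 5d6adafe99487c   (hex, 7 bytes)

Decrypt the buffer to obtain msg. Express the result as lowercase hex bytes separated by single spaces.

30 12 e5 7c e2 82 ad a6

The 7-byte key repeats, so the effective keystream is 5d 6a da fe 99 48 7c 5d.
byte 0: 109 ^  93 =  48
byte 1: 120 ^ 106 =  18
byte 2:  63 ^ 218 = 229
byte 3: 130 ^ 254 = 124
byte 4: 123 ^ 153 = 226
byte 5: 202 ^  72 = 130
byte 6: 209 ^ 124 = 173
byte 7: 251 ^  93 = 166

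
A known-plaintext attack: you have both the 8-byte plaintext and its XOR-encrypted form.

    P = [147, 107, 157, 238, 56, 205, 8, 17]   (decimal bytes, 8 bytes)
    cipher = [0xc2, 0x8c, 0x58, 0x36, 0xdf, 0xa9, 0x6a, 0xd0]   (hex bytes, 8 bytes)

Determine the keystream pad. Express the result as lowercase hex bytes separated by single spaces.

Since cipher = P ⊕ pad, XORing both sides with P gives pad = P ⊕ cipher.
147 XOR 194 =  81
107 XOR 140 = 231
157 XOR  88 = 197
238 XOR  54 = 216
 56 XOR 223 = 231
205 XOR 169 = 100
  8 XOR 106 =  98
 17 XOR 208 = 193

51 e7 c5 d8 e7 64 62 c1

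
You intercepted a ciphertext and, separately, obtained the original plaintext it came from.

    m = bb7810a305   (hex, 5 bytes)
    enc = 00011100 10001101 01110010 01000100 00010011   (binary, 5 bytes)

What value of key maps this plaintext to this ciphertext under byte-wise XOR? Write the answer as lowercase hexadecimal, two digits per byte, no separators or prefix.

Since enc = m ⊕ key, XORing both sides with m gives key = m ⊕ enc.
byte 0: bb ⊕ 1c = a7
byte 1: 78 ⊕ 8d = f5
byte 2: 10 ⊕ 72 = 62
byte 3: a3 ⊕ 44 = e7
byte 4: 05 ⊕ 13 = 16

a7f562e716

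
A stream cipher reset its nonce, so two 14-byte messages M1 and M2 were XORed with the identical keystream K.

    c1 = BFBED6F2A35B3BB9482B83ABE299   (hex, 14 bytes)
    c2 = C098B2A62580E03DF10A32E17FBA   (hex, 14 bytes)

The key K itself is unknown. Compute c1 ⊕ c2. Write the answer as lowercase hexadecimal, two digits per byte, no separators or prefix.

7f26645486dbdb84b921b14a9d23

c1 ⊕ c2 = (M1 ⊕ K) ⊕ (M2 ⊕ K) = M1 ⊕ M2 — the shared key cancels under XOR.
bf ^ c0 = 7f
be ^ 98 = 26
d6 ^ b2 = 64
f2 ^ a6 = 54
a3 ^ 25 = 86
5b ^ 80 = db
3b ^ e0 = db
b9 ^ 3d = 84
48 ^ f1 = b9
2b ^ 0a = 21
83 ^ 32 = b1
ab ^ e1 = 4a
e2 ^ 7f = 9d
99 ^ ba = 23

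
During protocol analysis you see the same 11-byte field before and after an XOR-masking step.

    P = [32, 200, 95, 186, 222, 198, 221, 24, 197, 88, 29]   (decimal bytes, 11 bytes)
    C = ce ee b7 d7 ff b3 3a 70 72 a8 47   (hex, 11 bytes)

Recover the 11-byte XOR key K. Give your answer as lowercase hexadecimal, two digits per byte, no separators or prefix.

Since C = P ⊕ K, XORing both sides with P gives K = P ⊕ C.
20 XOR ce = ee
c8 XOR ee = 26
5f XOR b7 = e8
ba XOR d7 = 6d
de XOR ff = 21
c6 XOR b3 = 75
dd XOR 3a = e7
18 XOR 70 = 68
c5 XOR 72 = b7
58 XOR a8 = f0
1d XOR 47 = 5a

ee26e86d2175e768b7f05a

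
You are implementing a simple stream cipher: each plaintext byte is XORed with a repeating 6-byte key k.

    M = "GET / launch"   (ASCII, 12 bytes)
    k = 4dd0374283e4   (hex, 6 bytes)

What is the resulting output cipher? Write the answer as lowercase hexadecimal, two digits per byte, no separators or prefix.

0a956362acc421b1422ce08c

The 6-byte key repeats, so the effective keystream is 4d d0 37 42 83 e4 4d d0 37 42 83 e4.
byte 0: 01000111 ⊕ 01001101 = 00001010
byte 1: 01000101 ⊕ 11010000 = 10010101
byte 2: 01010100 ⊕ 00110111 = 01100011
byte 3: 00100000 ⊕ 01000010 = 01100010
byte 4: 00101111 ⊕ 10000011 = 10101100
byte 5: 00100000 ⊕ 11100100 = 11000100
byte 6: 01101100 ⊕ 01001101 = 00100001
byte 7: 01100001 ⊕ 11010000 = 10110001
byte 8: 01110101 ⊕ 00110111 = 01000010
byte 9: 01101110 ⊕ 01000010 = 00101100
byte 10: 01100011 ⊕ 10000011 = 11100000
byte 11: 01101000 ⊕ 11100100 = 10001100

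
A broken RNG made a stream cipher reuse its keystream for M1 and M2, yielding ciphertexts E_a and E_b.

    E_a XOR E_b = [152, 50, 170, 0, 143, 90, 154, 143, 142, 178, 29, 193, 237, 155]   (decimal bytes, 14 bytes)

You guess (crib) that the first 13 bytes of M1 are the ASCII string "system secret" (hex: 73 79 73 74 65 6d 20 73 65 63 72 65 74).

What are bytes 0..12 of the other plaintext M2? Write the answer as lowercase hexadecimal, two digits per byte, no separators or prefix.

eb4bd974ea37bafcebd16fa499

Since E_a ⊕ E_b = M1 ⊕ M2, XORing with the guessed M1 bytes yields the corresponding M2 bytes: M2 = (E_a ⊕ E_b) ⊕ M1.
byte 0: 98 ^ 73 = eb
byte 1: 32 ^ 79 = 4b
byte 2: aa ^ 73 = d9
byte 3: 00 ^ 74 = 74
byte 4: 8f ^ 65 = ea
byte 5: 5a ^ 6d = 37
byte 6: 9a ^ 20 = ba
byte 7: 8f ^ 73 = fc
byte 8: 8e ^ 65 = eb
byte 9: b2 ^ 63 = d1
byte 10: 1d ^ 72 = 6f
byte 11: c1 ^ 65 = a4
byte 12: ed ^ 74 = 99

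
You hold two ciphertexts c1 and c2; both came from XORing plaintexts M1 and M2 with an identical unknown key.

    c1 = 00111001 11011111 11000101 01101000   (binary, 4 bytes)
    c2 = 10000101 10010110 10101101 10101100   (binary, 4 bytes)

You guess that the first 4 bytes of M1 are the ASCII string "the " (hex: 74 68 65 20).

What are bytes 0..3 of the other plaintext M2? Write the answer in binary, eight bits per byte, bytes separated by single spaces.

First, c1 ⊕ c2 = (M1 ⊕ K) ⊕ (M2 ⊕ K) = M1 ⊕ M2, so the key drops out. Then M2 = (M1 ⊕ M2) ⊕ M1 over the first 4 bytes.
byte 0: (39 ^ 85) ^ 74 = bc ^ 74 = c8
byte 1: (df ^ 96) ^ 68 = 49 ^ 68 = 21
byte 2: (c5 ^ ad) ^ 65 = 68 ^ 65 = 0d
byte 3: (68 ^ ac) ^ 20 = c4 ^ 20 = e4

11001000 00100001 00001101 11100100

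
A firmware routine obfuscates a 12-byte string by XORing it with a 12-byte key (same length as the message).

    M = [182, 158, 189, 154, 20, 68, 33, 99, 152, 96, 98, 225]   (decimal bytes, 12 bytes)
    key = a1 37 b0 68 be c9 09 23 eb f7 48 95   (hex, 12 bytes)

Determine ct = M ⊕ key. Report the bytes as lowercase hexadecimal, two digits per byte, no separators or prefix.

XOR is its own inverse, so applying the key byte-wise gives the result directly.
b6 ^ a1 = 17
9e ^ 37 = a9
bd ^ b0 = 0d
9a ^ 68 = f2
14 ^ be = aa
44 ^ c9 = 8d
21 ^ 09 = 28
63 ^ 23 = 40
98 ^ eb = 73
60 ^ f7 = 97
62 ^ 48 = 2a
e1 ^ 95 = 74

17a90df2aa8d284073972a74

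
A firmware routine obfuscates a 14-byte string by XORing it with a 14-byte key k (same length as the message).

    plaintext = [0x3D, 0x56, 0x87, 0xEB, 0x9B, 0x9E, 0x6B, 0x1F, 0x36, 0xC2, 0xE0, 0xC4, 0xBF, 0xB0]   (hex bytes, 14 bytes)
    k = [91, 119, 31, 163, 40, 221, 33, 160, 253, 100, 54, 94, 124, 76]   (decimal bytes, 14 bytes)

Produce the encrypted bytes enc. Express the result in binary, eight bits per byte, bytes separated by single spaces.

01100110 00100001 10011000 01001000 10110011 01000011 01001010 10111111 11001011 10100110 11010110 10011010 11000011 11111100

XOR is its own inverse, so applying the key byte-wise gives the result directly.
3d ^ 5b = 66
56 ^ 77 = 21
87 ^ 1f = 98
eb ^ a3 = 48
9b ^ 28 = b3
9e ^ dd = 43
6b ^ 21 = 4a
1f ^ a0 = bf
36 ^ fd = cb
c2 ^ 64 = a6
e0 ^ 36 = d6
c4 ^ 5e = 9a
bf ^ 7c = c3
b0 ^ 4c = fc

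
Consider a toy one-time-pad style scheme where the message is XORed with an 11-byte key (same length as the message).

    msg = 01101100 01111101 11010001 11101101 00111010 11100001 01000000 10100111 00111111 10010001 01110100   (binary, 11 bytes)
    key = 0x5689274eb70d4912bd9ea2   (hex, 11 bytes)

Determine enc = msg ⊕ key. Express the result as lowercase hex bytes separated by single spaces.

3a f4 f6 a3 8d ec 09 b5 82 0f d6

byte 0: 6c ⊕ 56 = 3a
byte 1: 7d ⊕ 89 = f4
byte 2: d1 ⊕ 27 = f6
byte 3: ed ⊕ 4e = a3
byte 4: 3a ⊕ b7 = 8d
byte 5: e1 ⊕ 0d = ec
byte 6: 40 ⊕ 49 = 09
byte 7: a7 ⊕ 12 = b5
byte 8: 3f ⊕ bd = 82
byte 9: 91 ⊕ 9e = 0f
byte 10: 74 ⊕ a2 = d6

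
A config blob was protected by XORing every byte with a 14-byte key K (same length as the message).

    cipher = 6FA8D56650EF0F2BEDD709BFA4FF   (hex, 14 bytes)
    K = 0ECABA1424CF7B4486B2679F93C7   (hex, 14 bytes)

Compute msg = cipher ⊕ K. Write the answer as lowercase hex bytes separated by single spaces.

61 62 6f 72 74 20 74 6f 6b 65 6e 20 37 38

XOR is its own inverse, so applying the key byte-wise gives the result directly.
byte 0: 6f ^ 0e = 61
byte 1: a8 ^ ca = 62
byte 2: d5 ^ ba = 6f
byte 3: 66 ^ 14 = 72
byte 4: 50 ^ 24 = 74
byte 5: ef ^ cf = 20
byte 6: 0f ^ 7b = 74
byte 7: 2b ^ 44 = 6f
byte 8: ed ^ 86 = 6b
byte 9: d7 ^ b2 = 65
byte 10: 09 ^ 67 = 6e
byte 11: bf ^ 9f = 20
byte 12: a4 ^ 93 = 37
byte 13: ff ^ c7 = 38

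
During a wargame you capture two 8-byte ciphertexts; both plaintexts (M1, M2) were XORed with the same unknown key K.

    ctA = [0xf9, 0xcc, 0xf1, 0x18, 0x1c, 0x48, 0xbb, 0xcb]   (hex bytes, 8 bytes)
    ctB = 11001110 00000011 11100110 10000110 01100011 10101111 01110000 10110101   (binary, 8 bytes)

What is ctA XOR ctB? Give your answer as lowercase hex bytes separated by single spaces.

37 cf 17 9e 7f e7 cb 7e

ctA ⊕ ctB = (M1 ⊕ K) ⊕ (M2 ⊕ K) = M1 ⊕ M2 — the shared key cancels under XOR.
byte 0: 249 xor 206 =  55
byte 1: 204 xor   3 = 207
byte 2: 241 xor 230 =  23
byte 3:  24 xor 134 = 158
byte 4:  28 xor  99 = 127
byte 5:  72 xor 175 = 231
byte 6: 187 xor 112 = 203
byte 7: 203 xor 181 = 126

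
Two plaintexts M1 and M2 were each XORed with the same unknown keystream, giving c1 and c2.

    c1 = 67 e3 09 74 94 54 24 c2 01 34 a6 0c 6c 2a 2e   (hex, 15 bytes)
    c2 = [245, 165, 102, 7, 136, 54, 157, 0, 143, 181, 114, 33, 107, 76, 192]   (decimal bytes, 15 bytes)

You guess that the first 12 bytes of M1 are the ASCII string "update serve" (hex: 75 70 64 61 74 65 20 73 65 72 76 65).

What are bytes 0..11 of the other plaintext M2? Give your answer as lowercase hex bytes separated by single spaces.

e7 36 0b 12 68 07 99 b1 eb f3 a2 48

First, c1 ⊕ c2 = (M1 ⊕ K) ⊕ (M2 ⊕ K) = M1 ⊕ M2, so the key drops out. Then M2 = (M1 ⊕ M2) ⊕ M1 over the first 12 bytes.
byte 0: (67 ^ f5) ^ 75 = 92 ^ 75 = e7
byte 1: (e3 ^ a5) ^ 70 = 46 ^ 70 = 36
byte 2: (09 ^ 66) ^ 64 = 6f ^ 64 = 0b
byte 3: (74 ^ 07) ^ 61 = 73 ^ 61 = 12
byte 4: (94 ^ 88) ^ 74 = 1c ^ 74 = 68
byte 5: (54 ^ 36) ^ 65 = 62 ^ 65 = 07
byte 6: (24 ^ 9d) ^ 20 = b9 ^ 20 = 99
byte 7: (c2 ^ 00) ^ 73 = c2 ^ 73 = b1
byte 8: (01 ^ 8f) ^ 65 = 8e ^ 65 = eb
byte 9: (34 ^ b5) ^ 72 = 81 ^ 72 = f3
byte 10: (a6 ^ 72) ^ 76 = d4 ^ 76 = a2
byte 11: (0c ^ 21) ^ 65 = 2d ^ 65 = 48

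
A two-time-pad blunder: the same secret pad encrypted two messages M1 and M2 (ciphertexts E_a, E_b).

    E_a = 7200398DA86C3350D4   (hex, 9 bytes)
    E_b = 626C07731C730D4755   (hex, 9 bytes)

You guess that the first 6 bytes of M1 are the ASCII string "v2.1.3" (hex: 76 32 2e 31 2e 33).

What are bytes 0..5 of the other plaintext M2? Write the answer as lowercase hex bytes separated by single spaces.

First, E_a ⊕ E_b = (M1 ⊕ K) ⊕ (M2 ⊕ K) = M1 ⊕ M2, so the key drops out. Then M2 = (M1 ⊕ M2) ⊕ M1 over the first 6 bytes.
byte 0: (72 ⊕ 62) ⊕ 76 = 10 ⊕ 76 = 66
byte 1: (00 ⊕ 6c) ⊕ 32 = 6c ⊕ 32 = 5e
byte 2: (39 ⊕ 07) ⊕ 2e = 3e ⊕ 2e = 10
byte 3: (8d ⊕ 73) ⊕ 31 = fe ⊕ 31 = cf
byte 4: (a8 ⊕ 1c) ⊕ 2e = b4 ⊕ 2e = 9a
byte 5: (6c ⊕ 73) ⊕ 33 = 1f ⊕ 33 = 2c

66 5e 10 cf 9a 2c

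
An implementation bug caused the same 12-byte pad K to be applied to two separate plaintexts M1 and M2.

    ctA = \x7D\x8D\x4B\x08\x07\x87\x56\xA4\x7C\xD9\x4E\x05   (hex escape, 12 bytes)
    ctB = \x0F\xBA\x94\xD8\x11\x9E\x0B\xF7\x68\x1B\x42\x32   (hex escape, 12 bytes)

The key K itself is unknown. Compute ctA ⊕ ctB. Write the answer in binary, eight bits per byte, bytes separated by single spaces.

ctA ⊕ ctB = (M1 ⊕ K) ⊕ (M2 ⊕ K) = M1 ⊕ M2 — the shared key cancels under XOR.
7d ^ 0f = 72
8d ^ ba = 37
4b ^ 94 = df
08 ^ d8 = d0
07 ^ 11 = 16
87 ^ 9e = 19
56 ^ 0b = 5d
a4 ^ f7 = 53
7c ^ 68 = 14
d9 ^ 1b = c2
4e ^ 42 = 0c
05 ^ 32 = 37

01110010 00110111 11011111 11010000 00010110 00011001 01011101 01010011 00010100 11000010 00001100 00110111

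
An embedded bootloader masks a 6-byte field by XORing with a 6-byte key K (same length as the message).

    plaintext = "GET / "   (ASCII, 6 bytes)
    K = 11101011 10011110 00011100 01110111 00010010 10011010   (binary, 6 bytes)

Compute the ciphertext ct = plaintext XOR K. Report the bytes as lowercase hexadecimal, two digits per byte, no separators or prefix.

acdb48573dba

47 ⊕ eb = ac
45 ⊕ 9e = db
54 ⊕ 1c = 48
20 ⊕ 77 = 57
2f ⊕ 12 = 3d
20 ⊕ 9a = ba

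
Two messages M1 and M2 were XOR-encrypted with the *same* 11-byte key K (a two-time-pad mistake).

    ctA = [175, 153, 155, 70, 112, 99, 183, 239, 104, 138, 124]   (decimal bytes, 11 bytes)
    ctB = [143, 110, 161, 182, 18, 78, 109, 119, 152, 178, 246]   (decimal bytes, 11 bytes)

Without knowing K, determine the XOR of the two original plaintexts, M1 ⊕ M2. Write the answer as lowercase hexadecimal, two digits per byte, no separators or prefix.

20f73af0622dda98f0388a

ctA ⊕ ctB = (M1 ⊕ K) ⊕ (M2 ⊕ K) = M1 ⊕ M2 — the shared key cancels under XOR.
byte 0: af xor 8f = 20
byte 1: 99 xor 6e = f7
byte 2: 9b xor a1 = 3a
byte 3: 46 xor b6 = f0
byte 4: 70 xor 12 = 62
byte 5: 63 xor 4e = 2d
byte 6: b7 xor 6d = da
byte 7: ef xor 77 = 98
byte 8: 68 xor 98 = f0
byte 9: 8a xor b2 = 38
byte 10: 7c xor f6 = 8a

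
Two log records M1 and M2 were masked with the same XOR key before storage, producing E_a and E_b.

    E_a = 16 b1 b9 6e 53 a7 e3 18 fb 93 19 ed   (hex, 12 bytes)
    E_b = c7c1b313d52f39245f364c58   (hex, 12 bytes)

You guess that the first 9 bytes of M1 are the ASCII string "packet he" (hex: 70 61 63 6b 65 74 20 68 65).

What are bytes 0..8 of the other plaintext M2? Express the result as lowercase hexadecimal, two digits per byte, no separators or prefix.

First, E_a ⊕ E_b = (M1 ⊕ K) ⊕ (M2 ⊕ K) = M1 ⊕ M2, so the key drops out. Then M2 = (M1 ⊕ M2) ⊕ M1 over the first 9 bytes.
byte 0: (16 ⊕ c7) ⊕ 70 = d1 ⊕ 70 = a1
byte 1: (b1 ⊕ c1) ⊕ 61 = 70 ⊕ 61 = 11
byte 2: (b9 ⊕ b3) ⊕ 63 = 0a ⊕ 63 = 69
byte 3: (6e ⊕ 13) ⊕ 6b = 7d ⊕ 6b = 16
byte 4: (53 ⊕ d5) ⊕ 65 = 86 ⊕ 65 = e3
byte 5: (a7 ⊕ 2f) ⊕ 74 = 88 ⊕ 74 = fc
byte 6: (e3 ⊕ 39) ⊕ 20 = da ⊕ 20 = fa
byte 7: (18 ⊕ 24) ⊕ 68 = 3c ⊕ 68 = 54
byte 8: (fb ⊕ 5f) ⊕ 65 = a4 ⊕ 65 = c1

a1116916e3fcfa54c1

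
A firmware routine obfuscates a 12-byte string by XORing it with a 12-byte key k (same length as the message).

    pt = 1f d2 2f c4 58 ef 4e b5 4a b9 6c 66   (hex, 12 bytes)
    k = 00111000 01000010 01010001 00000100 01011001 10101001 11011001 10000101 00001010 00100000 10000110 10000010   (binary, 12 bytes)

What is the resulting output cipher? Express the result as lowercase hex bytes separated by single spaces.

27 90 7e c0 01 46 97 30 40 99 ea e4

XOR is its own inverse, so applying the key byte-wise gives the result directly.
byte 0: 1f xor 38 = 27
byte 1: d2 xor 42 = 90
byte 2: 2f xor 51 = 7e
byte 3: c4 xor 04 = c0
byte 4: 58 xor 59 = 01
byte 5: ef xor a9 = 46
byte 6: 4e xor d9 = 97
byte 7: b5 xor 85 = 30
byte 8: 4a xor 0a = 40
byte 9: b9 xor 20 = 99
byte 10: 6c xor 86 = ea
byte 11: 66 xor 82 = e4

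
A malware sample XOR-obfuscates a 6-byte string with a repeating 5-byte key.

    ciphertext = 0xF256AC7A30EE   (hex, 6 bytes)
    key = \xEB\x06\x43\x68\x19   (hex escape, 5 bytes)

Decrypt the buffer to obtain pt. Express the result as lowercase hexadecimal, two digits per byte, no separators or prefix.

The 5-byte key repeats, so the effective keystream is eb 06 43 68 19 eb.
byte 0: f2 ^ eb = 19
byte 1: 56 ^ 06 = 50
byte 2: ac ^ 43 = ef
byte 3: 7a ^ 68 = 12
byte 4: 30 ^ 19 = 29
byte 5: ee ^ eb = 05

1950ef122905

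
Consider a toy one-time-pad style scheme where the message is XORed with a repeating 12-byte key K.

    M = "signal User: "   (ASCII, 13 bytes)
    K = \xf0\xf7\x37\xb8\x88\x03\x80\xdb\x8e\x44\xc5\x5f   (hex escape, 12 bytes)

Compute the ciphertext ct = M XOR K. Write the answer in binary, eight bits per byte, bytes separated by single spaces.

The 12-byte key repeats, so the effective keystream is f0 f7 37 b8 88 03 80 db 8e 44 c5 5f f0.
byte 0: 73 XOR f0 = 83
byte 1: 69 XOR f7 = 9e
byte 2: 67 XOR 37 = 50
byte 3: 6e XOR b8 = d6
byte 4: 61 XOR 88 = e9
byte 5: 6c XOR 03 = 6f
byte 6: 20 XOR 80 = a0
byte 7: 55 XOR db = 8e
byte 8: 73 XOR 8e = fd
byte 9: 65 XOR 44 = 21
byte 10: 72 XOR c5 = b7
byte 11: 3a XOR 5f = 65
byte 12: 20 XOR f0 = d0

10000011 10011110 01010000 11010110 11101001 01101111 10100000 10001110 11111101 00100001 10110111 01100101 11010000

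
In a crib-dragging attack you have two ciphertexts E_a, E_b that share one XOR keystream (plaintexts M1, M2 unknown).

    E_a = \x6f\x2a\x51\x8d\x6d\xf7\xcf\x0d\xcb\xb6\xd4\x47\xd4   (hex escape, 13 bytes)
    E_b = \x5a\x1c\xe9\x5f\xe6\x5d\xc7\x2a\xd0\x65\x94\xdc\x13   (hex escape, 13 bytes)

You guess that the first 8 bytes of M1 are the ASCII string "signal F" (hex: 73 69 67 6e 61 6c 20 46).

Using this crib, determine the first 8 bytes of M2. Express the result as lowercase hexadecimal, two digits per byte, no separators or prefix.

First, E_a ⊕ E_b = (M1 ⊕ K) ⊕ (M2 ⊕ K) = M1 ⊕ M2, so the key drops out. Then M2 = (M1 ⊕ M2) ⊕ M1 over the first 8 bytes.
byte 0: (6f xor 5a) xor 73 = 35 xor 73 = 46
byte 1: (2a xor 1c) xor 69 = 36 xor 69 = 5f
byte 2: (51 xor e9) xor 67 = b8 xor 67 = df
byte 3: (8d xor 5f) xor 6e = d2 xor 6e = bc
byte 4: (6d xor e6) xor 61 = 8b xor 61 = ea
byte 5: (f7 xor 5d) xor 6c = aa xor 6c = c6
byte 6: (cf xor c7) xor 20 = 08 xor 20 = 28
byte 7: (0d xor 2a) xor 46 = 27 xor 46 = 61

465fdfbceac62861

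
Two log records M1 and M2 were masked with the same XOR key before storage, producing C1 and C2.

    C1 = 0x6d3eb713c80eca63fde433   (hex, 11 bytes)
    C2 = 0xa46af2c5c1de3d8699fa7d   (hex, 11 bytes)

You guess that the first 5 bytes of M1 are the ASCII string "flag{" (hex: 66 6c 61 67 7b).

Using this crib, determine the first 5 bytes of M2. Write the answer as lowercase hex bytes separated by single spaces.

af 38 24 b1 72

First, C1 ⊕ C2 = (M1 ⊕ K) ⊕ (M2 ⊕ K) = M1 ⊕ M2, so the key drops out. Then M2 = (M1 ⊕ M2) ⊕ M1 over the first 5 bytes.
byte 0: (6d ⊕ a4) ⊕ 66 = c9 ⊕ 66 = af
byte 1: (3e ⊕ 6a) ⊕ 6c = 54 ⊕ 6c = 38
byte 2: (b7 ⊕ f2) ⊕ 61 = 45 ⊕ 61 = 24
byte 3: (13 ⊕ c5) ⊕ 67 = d6 ⊕ 67 = b1
byte 4: (c8 ⊕ c1) ⊕ 7b = 09 ⊕ 7b = 72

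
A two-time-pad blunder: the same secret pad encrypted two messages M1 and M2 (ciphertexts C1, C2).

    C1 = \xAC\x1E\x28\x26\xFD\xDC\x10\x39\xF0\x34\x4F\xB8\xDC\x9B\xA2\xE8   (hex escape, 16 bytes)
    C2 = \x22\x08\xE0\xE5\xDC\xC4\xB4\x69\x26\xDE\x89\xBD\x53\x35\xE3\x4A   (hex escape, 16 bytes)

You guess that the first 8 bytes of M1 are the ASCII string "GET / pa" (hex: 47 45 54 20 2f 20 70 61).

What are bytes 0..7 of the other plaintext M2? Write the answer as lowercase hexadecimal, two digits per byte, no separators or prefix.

c9539ce30e38d431

First, C1 ⊕ C2 = (M1 ⊕ K) ⊕ (M2 ⊕ K) = M1 ⊕ M2, so the key drops out. Then M2 = (M1 ⊕ M2) ⊕ M1 over the first 8 bytes.
byte 0: (ac ⊕ 22) ⊕ 47 = 8e ⊕ 47 = c9
byte 1: (1e ⊕ 08) ⊕ 45 = 16 ⊕ 45 = 53
byte 2: (28 ⊕ e0) ⊕ 54 = c8 ⊕ 54 = 9c
byte 3: (26 ⊕ e5) ⊕ 20 = c3 ⊕ 20 = e3
byte 4: (fd ⊕ dc) ⊕ 2f = 21 ⊕ 2f = 0e
byte 5: (dc ⊕ c4) ⊕ 20 = 18 ⊕ 20 = 38
byte 6: (10 ⊕ b4) ⊕ 70 = a4 ⊕ 70 = d4
byte 7: (39 ⊕ 69) ⊕ 61 = 50 ⊕ 61 = 31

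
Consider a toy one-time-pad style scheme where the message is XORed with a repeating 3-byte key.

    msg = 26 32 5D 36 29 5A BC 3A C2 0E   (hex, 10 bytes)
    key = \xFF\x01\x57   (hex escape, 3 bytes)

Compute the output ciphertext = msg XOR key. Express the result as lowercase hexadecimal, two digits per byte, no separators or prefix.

d9330ac9280d433b95f1

The 3-byte key repeats, so the effective keystream is ff 01 57 ff 01 57 ff 01 57 ff.
byte 0: 26 ^ ff = d9
byte 1: 32 ^ 01 = 33
byte 2: 5d ^ 57 = 0a
byte 3: 36 ^ ff = c9
byte 4: 29 ^ 01 = 28
byte 5: 5a ^ 57 = 0d
byte 6: bc ^ ff = 43
byte 7: 3a ^ 01 = 3b
byte 8: c2 ^ 57 = 95
byte 9: 0e ^ ff = f1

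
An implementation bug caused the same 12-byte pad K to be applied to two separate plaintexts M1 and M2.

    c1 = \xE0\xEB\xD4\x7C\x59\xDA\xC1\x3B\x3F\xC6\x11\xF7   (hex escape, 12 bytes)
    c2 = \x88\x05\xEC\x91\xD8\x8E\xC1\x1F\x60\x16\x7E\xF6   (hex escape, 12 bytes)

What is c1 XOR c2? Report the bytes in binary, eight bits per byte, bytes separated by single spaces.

01101000 11101110 00111000 11101101 10000001 01010100 00000000 00100100 01011111 11010000 01101111 00000001

c1 ⊕ c2 = (M1 ⊕ K) ⊕ (M2 ⊕ K) = M1 ⊕ M2 — the shared key cancels under XOR.
e0 xor 88 = 68
eb xor 05 = ee
d4 xor ec = 38
7c xor 91 = ed
59 xor d8 = 81
da xor 8e = 54
c1 xor c1 = 00
3b xor 1f = 24
3f xor 60 = 5f
c6 xor 16 = d0
11 xor 7e = 6f
f7 xor f6 = 01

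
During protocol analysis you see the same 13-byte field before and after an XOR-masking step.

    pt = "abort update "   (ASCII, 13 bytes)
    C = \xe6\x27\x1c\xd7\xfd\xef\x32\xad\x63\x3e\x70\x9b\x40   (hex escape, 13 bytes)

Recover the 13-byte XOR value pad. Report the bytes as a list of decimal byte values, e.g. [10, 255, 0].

Since C = pt ⊕ pad, XORing both sides with pt gives pad = pt ⊕ C.
61 ^ e6 = 87
62 ^ 27 = 45
6f ^ 1c = 73
72 ^ d7 = a5
74 ^ fd = 89
20 ^ ef = cf
75 ^ 32 = 47
70 ^ ad = dd
64 ^ 63 = 07
61 ^ 3e = 5f
74 ^ 70 = 04
65 ^ 9b = fe
20 ^ 40 = 60

[135, 69, 115, 165, 137, 207, 71, 221, 7, 95, 4, 254, 96]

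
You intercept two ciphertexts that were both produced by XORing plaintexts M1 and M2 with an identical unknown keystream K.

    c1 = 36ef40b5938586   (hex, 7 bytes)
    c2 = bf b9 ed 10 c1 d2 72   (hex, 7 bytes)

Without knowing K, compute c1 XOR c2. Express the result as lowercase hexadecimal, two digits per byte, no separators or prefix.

8956ada55257f4

c1 ⊕ c2 = (M1 ⊕ K) ⊕ (M2 ⊕ K) = M1 ⊕ M2 — the shared key cancels under XOR.
36 xor bf = 89
ef xor b9 = 56
40 xor ed = ad
b5 xor 10 = a5
93 xor c1 = 52
85 xor d2 = 57
86 xor 72 = f4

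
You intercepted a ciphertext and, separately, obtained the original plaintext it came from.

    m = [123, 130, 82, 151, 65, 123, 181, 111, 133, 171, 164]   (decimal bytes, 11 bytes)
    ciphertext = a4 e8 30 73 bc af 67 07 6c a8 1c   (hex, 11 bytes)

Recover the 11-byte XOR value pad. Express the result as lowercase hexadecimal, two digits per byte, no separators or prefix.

Since ciphertext = m ⊕ pad, XORing both sides with m gives pad = m ⊕ ciphertext.
byte 0: 7b XOR a4 = df
byte 1: 82 XOR e8 = 6a
byte 2: 52 XOR 30 = 62
byte 3: 97 XOR 73 = e4
byte 4: 41 XOR bc = fd
byte 5: 7b XOR af = d4
byte 6: b5 XOR 67 = d2
byte 7: 6f XOR 07 = 68
byte 8: 85 XOR 6c = e9
byte 9: ab XOR a8 = 03
byte 10: a4 XOR 1c = b8

df6a62e4fdd4d268e903b8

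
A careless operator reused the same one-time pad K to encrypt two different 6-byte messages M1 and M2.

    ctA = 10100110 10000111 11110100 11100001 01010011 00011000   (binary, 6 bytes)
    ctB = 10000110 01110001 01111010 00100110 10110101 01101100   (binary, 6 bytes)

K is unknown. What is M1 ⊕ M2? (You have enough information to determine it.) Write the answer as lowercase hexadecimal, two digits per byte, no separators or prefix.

ctA ⊕ ctB = (M1 ⊕ K) ⊕ (M2 ⊕ K) = M1 ⊕ M2 — the shared key cancels under XOR.
a6 ^ 86 = 20
87 ^ 71 = f6
f4 ^ 7a = 8e
e1 ^ 26 = c7
53 ^ b5 = e6
18 ^ 6c = 74

20f68ec7e674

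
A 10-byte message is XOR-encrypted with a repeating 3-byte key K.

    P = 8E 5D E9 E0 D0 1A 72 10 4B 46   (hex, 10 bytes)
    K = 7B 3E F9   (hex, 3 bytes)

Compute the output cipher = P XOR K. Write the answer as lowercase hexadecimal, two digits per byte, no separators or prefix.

The 3-byte key repeats, so the effective keystream is 7b 3e f9 7b 3e f9 7b 3e f9 7b.
byte 0: 8e xor 7b = f5
byte 1: 5d xor 3e = 63
byte 2: e9 xor f9 = 10
byte 3: e0 xor 7b = 9b
byte 4: d0 xor 3e = ee
byte 5: 1a xor f9 = e3
byte 6: 72 xor 7b = 09
byte 7: 10 xor 3e = 2e
byte 8: 4b xor f9 = b2
byte 9: 46 xor 7b = 3d

f563109beee3092eb23d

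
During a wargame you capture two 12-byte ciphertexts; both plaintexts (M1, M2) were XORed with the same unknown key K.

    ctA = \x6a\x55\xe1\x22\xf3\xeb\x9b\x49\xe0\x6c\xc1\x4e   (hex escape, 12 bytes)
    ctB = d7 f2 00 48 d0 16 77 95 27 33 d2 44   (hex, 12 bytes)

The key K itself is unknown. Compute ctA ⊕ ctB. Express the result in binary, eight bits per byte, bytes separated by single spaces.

10111101 10100111 11100001 01101010 00100011 11111101 11101100 11011100 11000111 01011111 00010011 00001010

ctA ⊕ ctB = (M1 ⊕ K) ⊕ (M2 ⊕ K) = M1 ⊕ M2 — the shared key cancels under XOR.
6a XOR d7 = bd
55 XOR f2 = a7
e1 XOR 00 = e1
22 XOR 48 = 6a
f3 XOR d0 = 23
eb XOR 16 = fd
9b XOR 77 = ec
49 XOR 95 = dc
e0 XOR 27 = c7
6c XOR 33 = 5f
c1 XOR d2 = 13
4e XOR 44 = 0a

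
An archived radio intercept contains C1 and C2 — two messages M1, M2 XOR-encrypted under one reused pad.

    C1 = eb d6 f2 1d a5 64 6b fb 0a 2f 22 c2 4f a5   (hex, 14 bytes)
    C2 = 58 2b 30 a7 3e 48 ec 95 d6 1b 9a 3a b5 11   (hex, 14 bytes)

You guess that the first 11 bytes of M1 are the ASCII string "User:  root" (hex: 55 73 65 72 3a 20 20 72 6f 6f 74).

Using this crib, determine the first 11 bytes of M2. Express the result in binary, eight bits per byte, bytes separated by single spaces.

First, C1 ⊕ C2 = (M1 ⊕ K) ⊕ (M2 ⊕ K) = M1 ⊕ M2, so the key drops out. Then M2 = (M1 ⊕ M2) ⊕ M1 over the first 11 bytes.
byte 0: (eb ^ 58) ^ 55 = b3 ^ 55 = e6
byte 1: (d6 ^ 2b) ^ 73 = fd ^ 73 = 8e
byte 2: (f2 ^ 30) ^ 65 = c2 ^ 65 = a7
byte 3: (1d ^ a7) ^ 72 = ba ^ 72 = c8
byte 4: (a5 ^ 3e) ^ 3a = 9b ^ 3a = a1
byte 5: (64 ^ 48) ^ 20 = 2c ^ 20 = 0c
byte 6: (6b ^ ec) ^ 20 = 87 ^ 20 = a7
byte 7: (fb ^ 95) ^ 72 = 6e ^ 72 = 1c
byte 8: (0a ^ d6) ^ 6f = dc ^ 6f = b3
byte 9: (2f ^ 1b) ^ 6f = 34 ^ 6f = 5b
byte 10: (22 ^ 9a) ^ 74 = b8 ^ 74 = cc

11100110 10001110 10100111 11001000 10100001 00001100 10100111 00011100 10110011 01011011 11001100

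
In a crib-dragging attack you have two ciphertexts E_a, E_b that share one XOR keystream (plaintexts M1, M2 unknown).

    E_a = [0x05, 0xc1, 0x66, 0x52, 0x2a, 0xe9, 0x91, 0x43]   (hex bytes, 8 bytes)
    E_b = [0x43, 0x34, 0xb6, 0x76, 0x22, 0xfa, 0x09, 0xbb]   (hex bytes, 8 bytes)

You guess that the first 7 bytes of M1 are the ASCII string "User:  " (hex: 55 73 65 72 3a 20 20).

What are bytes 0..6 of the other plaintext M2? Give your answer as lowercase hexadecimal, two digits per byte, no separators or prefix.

1386b5563233b8

First, E_a ⊕ E_b = (M1 ⊕ K) ⊕ (M2 ⊕ K) = M1 ⊕ M2, so the key drops out. Then M2 = (M1 ⊕ M2) ⊕ M1 over the first 7 bytes.
byte 0: (05 ^ 43) ^ 55 = 46 ^ 55 = 13
byte 1: (c1 ^ 34) ^ 73 = f5 ^ 73 = 86
byte 2: (66 ^ b6) ^ 65 = d0 ^ 65 = b5
byte 3: (52 ^ 76) ^ 72 = 24 ^ 72 = 56
byte 4: (2a ^ 22) ^ 3a = 08 ^ 3a = 32
byte 5: (e9 ^ fa) ^ 20 = 13 ^ 20 = 33
byte 6: (91 ^ 09) ^ 20 = 98 ^ 20 = b8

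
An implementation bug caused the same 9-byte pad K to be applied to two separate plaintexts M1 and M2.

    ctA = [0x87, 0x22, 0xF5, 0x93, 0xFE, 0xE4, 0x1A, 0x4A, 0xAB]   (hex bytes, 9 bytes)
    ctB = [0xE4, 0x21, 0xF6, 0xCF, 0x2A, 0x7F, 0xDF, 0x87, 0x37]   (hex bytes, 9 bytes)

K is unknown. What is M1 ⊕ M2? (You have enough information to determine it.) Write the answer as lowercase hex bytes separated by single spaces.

63 03 03 5c d4 9b c5 cd 9c

ctA ⊕ ctB = (M1 ⊕ K) ⊕ (M2 ⊕ K) = M1 ⊕ M2 — the shared key cancels under XOR.
byte 0: 87 xor e4 = 63
byte 1: 22 xor 21 = 03
byte 2: f5 xor f6 = 03
byte 3: 93 xor cf = 5c
byte 4: fe xor 2a = d4
byte 5: e4 xor 7f = 9b
byte 6: 1a xor df = c5
byte 7: 4a xor 87 = cd
byte 8: ab xor 37 = 9c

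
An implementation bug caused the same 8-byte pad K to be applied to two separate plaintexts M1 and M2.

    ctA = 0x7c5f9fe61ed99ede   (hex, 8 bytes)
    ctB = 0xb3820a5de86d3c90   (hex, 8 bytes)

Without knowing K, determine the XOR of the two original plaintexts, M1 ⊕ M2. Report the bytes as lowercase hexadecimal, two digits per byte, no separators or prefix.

ctA ⊕ ctB = (M1 ⊕ K) ⊕ (M2 ⊕ K) = M1 ⊕ M2 — the shared key cancels under XOR.
byte 0: 7c XOR b3 = cf
byte 1: 5f XOR 82 = dd
byte 2: 9f XOR 0a = 95
byte 3: e6 XOR 5d = bb
byte 4: 1e XOR e8 = f6
byte 5: d9 XOR 6d = b4
byte 6: 9e XOR 3c = a2
byte 7: de XOR 90 = 4e

cfdd95bbf6b4a24e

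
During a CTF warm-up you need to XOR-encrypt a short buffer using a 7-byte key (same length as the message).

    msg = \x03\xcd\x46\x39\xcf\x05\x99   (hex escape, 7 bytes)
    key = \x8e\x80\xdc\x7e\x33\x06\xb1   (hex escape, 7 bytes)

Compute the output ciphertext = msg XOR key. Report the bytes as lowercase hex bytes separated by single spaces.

8d 4d 9a 47 fc 03 28

XOR is its own inverse, so applying the key byte-wise gives the result directly.
byte 0: 03 xor 8e = 8d
byte 1: cd xor 80 = 4d
byte 2: 46 xor dc = 9a
byte 3: 39 xor 7e = 47
byte 4: cf xor 33 = fc
byte 5: 05 xor 06 = 03
byte 6: 99 xor b1 = 28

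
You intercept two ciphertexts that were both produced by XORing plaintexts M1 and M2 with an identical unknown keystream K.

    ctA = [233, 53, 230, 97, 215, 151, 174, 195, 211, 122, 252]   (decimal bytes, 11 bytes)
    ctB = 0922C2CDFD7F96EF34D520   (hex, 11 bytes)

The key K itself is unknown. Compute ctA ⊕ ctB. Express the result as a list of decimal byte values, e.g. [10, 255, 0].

ctA ⊕ ctB = (M1 ⊕ K) ⊕ (M2 ⊕ K) = M1 ⊕ M2 — the shared key cancels under XOR.
e9 ^ 09 = e0
35 ^ 22 = 17
e6 ^ c2 = 24
61 ^ cd = ac
d7 ^ fd = 2a
97 ^ 7f = e8
ae ^ 96 = 38
c3 ^ ef = 2c
d3 ^ 34 = e7
7a ^ d5 = af
fc ^ 20 = dc

[224, 23, 36, 172, 42, 232, 56, 44, 231, 175, 220]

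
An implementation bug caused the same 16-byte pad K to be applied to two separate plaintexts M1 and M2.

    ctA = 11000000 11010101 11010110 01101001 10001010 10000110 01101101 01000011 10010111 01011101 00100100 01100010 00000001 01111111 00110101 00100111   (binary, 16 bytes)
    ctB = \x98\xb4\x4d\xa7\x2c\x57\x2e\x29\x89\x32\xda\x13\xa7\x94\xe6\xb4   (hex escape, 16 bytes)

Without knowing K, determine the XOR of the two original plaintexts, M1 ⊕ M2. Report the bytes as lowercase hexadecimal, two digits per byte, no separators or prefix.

58619bcea6d1436a1e6ffe71a6ebd393

ctA ⊕ ctB = (M1 ⊕ K) ⊕ (M2 ⊕ K) = M1 ⊕ M2 — the shared key cancels under XOR.
c0 ^ 98 = 58
d5 ^ b4 = 61
d6 ^ 4d = 9b
69 ^ a7 = ce
8a ^ 2c = a6
86 ^ 57 = d1
6d ^ 2e = 43
43 ^ 29 = 6a
97 ^ 89 = 1e
5d ^ 32 = 6f
24 ^ da = fe
62 ^ 13 = 71
01 ^ a7 = a6
7f ^ 94 = eb
35 ^ e6 = d3
27 ^ b4 = 93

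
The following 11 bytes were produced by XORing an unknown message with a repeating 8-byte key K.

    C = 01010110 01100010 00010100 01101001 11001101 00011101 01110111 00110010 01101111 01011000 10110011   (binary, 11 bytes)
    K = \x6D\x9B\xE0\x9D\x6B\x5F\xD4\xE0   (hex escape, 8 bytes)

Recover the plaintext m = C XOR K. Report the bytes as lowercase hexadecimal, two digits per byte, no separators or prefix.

The 8-byte key repeats, so the effective keystream is 6d 9b e0 9d 6b 5f d4 e0 6d 9b e0.
byte 0: 56 xor 6d = 3b
byte 1: 62 xor 9b = f9
byte 2: 14 xor e0 = f4
byte 3: 69 xor 9d = f4
byte 4: cd xor 6b = a6
byte 5: 1d xor 5f = 42
byte 6: 77 xor d4 = a3
byte 7: 32 xor e0 = d2
byte 8: 6f xor 6d = 02
byte 9: 58 xor 9b = c3
byte 10: b3 xor e0 = 53

3bf9f4f4a642a3d202c353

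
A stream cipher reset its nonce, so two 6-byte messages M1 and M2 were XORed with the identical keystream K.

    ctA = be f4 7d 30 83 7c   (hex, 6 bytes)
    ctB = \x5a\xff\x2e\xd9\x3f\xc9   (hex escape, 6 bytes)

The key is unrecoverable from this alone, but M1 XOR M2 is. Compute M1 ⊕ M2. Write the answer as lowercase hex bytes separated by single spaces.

e4 0b 53 e9 bc b5

ctA ⊕ ctB = (M1 ⊕ K) ⊕ (M2 ⊕ K) = M1 ⊕ M2 — the shared key cancels under XOR.
byte 0: be ⊕ 5a = e4
byte 1: f4 ⊕ ff = 0b
byte 2: 7d ⊕ 2e = 53
byte 3: 30 ⊕ d9 = e9
byte 4: 83 ⊕ 3f = bc
byte 5: 7c ⊕ c9 = b5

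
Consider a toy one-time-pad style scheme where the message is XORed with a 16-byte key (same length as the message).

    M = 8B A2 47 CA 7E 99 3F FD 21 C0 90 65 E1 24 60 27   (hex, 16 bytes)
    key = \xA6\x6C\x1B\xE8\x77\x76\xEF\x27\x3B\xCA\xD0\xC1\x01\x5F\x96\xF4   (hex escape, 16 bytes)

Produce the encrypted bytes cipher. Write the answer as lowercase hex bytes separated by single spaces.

2d ce 5c 22 09 ef d0 da 1a 0a 40 a4 e0 7b f6 d3

XOR is its own inverse, so applying the key byte-wise gives the result directly.
8b ⊕ a6 = 2d
a2 ⊕ 6c = ce
47 ⊕ 1b = 5c
ca ⊕ e8 = 22
7e ⊕ 77 = 09
99 ⊕ 76 = ef
3f ⊕ ef = d0
fd ⊕ 27 = da
21 ⊕ 3b = 1a
c0 ⊕ ca = 0a
90 ⊕ d0 = 40
65 ⊕ c1 = a4
e1 ⊕ 01 = e0
24 ⊕ 5f = 7b
60 ⊕ 96 = f6
27 ⊕ f4 = d3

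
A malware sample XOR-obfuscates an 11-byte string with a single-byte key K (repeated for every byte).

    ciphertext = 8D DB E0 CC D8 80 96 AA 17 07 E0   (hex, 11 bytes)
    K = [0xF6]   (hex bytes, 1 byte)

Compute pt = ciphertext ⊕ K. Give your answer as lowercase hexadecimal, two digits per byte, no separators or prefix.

7b2d163a2e76605ce1f116

The 1-byte key repeats, so the effective keystream is f6 f6 f6 f6 f6 f6 f6 f6 f6 f6 f6.
byte 0: 8d xor f6 = 7b
byte 1: db xor f6 = 2d
byte 2: e0 xor f6 = 16
byte 3: cc xor f6 = 3a
byte 4: d8 xor f6 = 2e
byte 5: 80 xor f6 = 76
byte 6: 96 xor f6 = 60
byte 7: aa xor f6 = 5c
byte 8: 17 xor f6 = e1
byte 9: 07 xor f6 = f1
byte 10: e0 xor f6 = 16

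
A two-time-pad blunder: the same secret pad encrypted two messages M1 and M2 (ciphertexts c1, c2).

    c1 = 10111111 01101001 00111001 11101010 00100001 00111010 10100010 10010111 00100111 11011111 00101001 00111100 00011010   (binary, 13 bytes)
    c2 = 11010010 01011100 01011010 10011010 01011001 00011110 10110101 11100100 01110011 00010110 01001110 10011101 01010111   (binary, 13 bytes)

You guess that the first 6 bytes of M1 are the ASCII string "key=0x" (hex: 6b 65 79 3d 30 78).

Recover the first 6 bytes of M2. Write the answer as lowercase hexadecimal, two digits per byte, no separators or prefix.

First, c1 ⊕ c2 = (M1 ⊕ K) ⊕ (M2 ⊕ K) = M1 ⊕ M2, so the key drops out. Then M2 = (M1 ⊕ M2) ⊕ M1 over the first 6 bytes.
byte 0: (bf ^ d2) ^ 6b = 6d ^ 6b = 06
byte 1: (69 ^ 5c) ^ 65 = 35 ^ 65 = 50
byte 2: (39 ^ 5a) ^ 79 = 63 ^ 79 = 1a
byte 3: (ea ^ 9a) ^ 3d = 70 ^ 3d = 4d
byte 4: (21 ^ 59) ^ 30 = 78 ^ 30 = 48
byte 5: (3a ^ 1e) ^ 78 = 24 ^ 78 = 5c

06501a4d485c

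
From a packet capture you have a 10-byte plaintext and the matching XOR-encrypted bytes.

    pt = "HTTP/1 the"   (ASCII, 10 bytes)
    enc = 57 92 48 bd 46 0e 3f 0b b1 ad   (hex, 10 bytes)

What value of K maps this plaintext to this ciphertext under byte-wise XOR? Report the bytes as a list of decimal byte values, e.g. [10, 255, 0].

[31, 198, 28, 237, 105, 63, 31, 127, 217, 200]

Since enc = pt ⊕ K, XORing both sides with pt gives K = pt ⊕ enc.
01001000 ⊕ 01010111 = 00011111
01010100 ⊕ 10010010 = 11000110
01010100 ⊕ 01001000 = 00011100
01010000 ⊕ 10111101 = 11101101
00101111 ⊕ 01000110 = 01101001
00110001 ⊕ 00001110 = 00111111
00100000 ⊕ 00111111 = 00011111
01110100 ⊕ 00001011 = 01111111
01101000 ⊕ 10110001 = 11011001
01100101 ⊕ 10101101 = 11001000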